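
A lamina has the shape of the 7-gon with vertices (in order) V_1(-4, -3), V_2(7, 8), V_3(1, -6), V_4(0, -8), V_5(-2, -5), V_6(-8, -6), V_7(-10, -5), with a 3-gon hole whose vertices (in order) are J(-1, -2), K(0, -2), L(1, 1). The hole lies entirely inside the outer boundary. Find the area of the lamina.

60

Outer boundary:
Apply the surveyor's formula: 2A = Σ (x_i·y_{i+1} − x_{i+1}·y_i), indices taken mod 7.
Σ = (-11) + (-50) + (-8) + (-16) + (-28) + (-20) + (10) = -123
Area = |Σ|/2 = 61.5.
Hole:
Σ = (2) + (2) + (-1) = 3
Area = |Σ|/2 = 1.5.
Net area = 61.5 − 1.5 = 60.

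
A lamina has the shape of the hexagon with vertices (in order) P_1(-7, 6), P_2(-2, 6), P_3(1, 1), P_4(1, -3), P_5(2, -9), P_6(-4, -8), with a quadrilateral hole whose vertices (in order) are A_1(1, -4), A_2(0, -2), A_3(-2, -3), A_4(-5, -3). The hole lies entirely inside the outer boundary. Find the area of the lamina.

Outer boundary:
Apply the shoelace (surveyor's) formula: 2A = Σ (x_i·y_{i+1} − x_{i+1}·y_i), indices taken mod 6.
P_1→P_2: (-7)(6) − (-2)(6) = -30
P_2→P_3: (-2)(1) − (1)(6) = -8
P_3→P_4: (1)(-3) − (1)(1) = -4
P_4→P_5: (1)(-9) − (2)(-3) = -3
P_5→P_6: (2)(-8) − (-4)(-9) = -52
P_6→P_1: (-4)(6) − (-7)(-8) = -80
Σ = -177
Area = |Σ|/2 = 88.5.
Hole:
Apply the shoelace formula: 2A = Σ (x_i·y_{i+1} − x_{i+1}·y_i), indices taken mod 4.
Σ = (-2) + (-4) + (-9) + (23) = 8
Area = |Σ|/2 = 4.
Net area = 88.5 − 4 = 84.5.

84.5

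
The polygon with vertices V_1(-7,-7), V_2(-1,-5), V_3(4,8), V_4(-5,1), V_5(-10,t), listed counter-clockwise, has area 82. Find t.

0

The doubled signed area Σ (x_i y_{i+1} − x_{i+1} y_i) is linear in t.
With t=0 it equals 164; the coefficient of t is 2 (from the two edges through V_5).
So 2·t + 164 = 2·82 = 164 ⇒ t = 0.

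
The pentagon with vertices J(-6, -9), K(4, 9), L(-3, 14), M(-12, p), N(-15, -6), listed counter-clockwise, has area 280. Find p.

13

Write out the shoelace sum; only the two edges meeting at M involve p:
2·Area = [((-3)·p − (-12)·14) + ((-12)·(-6) − (-15)·p)] + 164
       = 12·p + 404 = 560
⇒ p = 13.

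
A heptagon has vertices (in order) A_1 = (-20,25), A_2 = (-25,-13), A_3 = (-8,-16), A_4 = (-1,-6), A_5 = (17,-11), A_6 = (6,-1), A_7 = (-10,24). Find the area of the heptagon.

869.5

Apply the surveyor's formula: 2A = Σ (x_i·y_{i+1} − x_{i+1}·y_i), indices taken mod 7.
Σ = (885) + (296) + (32) + (113) + (49) + (134) + (230) = 1739
Area = |Σ|/2 = 869.5.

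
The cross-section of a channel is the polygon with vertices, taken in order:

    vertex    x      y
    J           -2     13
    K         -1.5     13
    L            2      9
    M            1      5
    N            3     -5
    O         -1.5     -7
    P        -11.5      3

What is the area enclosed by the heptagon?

J→K: (-2)(13) − (-1.5)(13) = -6.5
K→L: (-1.5)(9) − (2)(13) = -39.5
L→M: (2)(5) − (1)(9) = 1
M→N: (1)(-5) − (3)(5) = -20
N→O: (3)(-7) − (-1.5)(-5) = -28.5
O→P: (-1.5)(3) − (-11.5)(-7) = -85
P→J: (-11.5)(13) − (-2)(3) = -143.5
Σ = -322
Area = |Σ|/2 = 161.

161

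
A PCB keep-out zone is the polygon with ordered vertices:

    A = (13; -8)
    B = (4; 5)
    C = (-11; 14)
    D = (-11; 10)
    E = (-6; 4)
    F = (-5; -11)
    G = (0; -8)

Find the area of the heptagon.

Apply the shoelace formula: 2A = Σ (x_i·y_{i+1} − x_{i+1}·y_i), indices taken mod 7.
Σ = (97) + (111) + (44) + (16) + (86) + (40) + (104) = 498
Area = |Σ|/2 = 249.

249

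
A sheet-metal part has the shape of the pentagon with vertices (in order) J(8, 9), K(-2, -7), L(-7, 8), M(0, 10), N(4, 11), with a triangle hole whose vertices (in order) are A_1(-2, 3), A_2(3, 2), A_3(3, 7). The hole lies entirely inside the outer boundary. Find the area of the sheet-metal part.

Outer boundary:
J→K: (8)(-7) − (-2)(9) = -38
K→L: (-2)(8) − (-7)(-7) = -65
L→M: (-7)(10) − (0)(8) = -70
M→N: (0)(11) − (4)(10) = -40
N→J: (4)(9) − (8)(11) = -52
Σ = -265
Area = |Σ|/2 = 132.5.
Hole:
A_1→A_2: (-2)(2) − (3)(3) = -13
A_2→A_3: (3)(7) − (3)(2) = 15
A_3→A_1: (3)(3) − (-2)(7) = 23
Σ = 25
Area = |Σ|/2 = 12.5.
Net area = 132.5 − 12.5 = 120.

120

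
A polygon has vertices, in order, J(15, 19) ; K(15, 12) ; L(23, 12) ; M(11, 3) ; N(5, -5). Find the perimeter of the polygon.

66

|JK| = √((0)² + (-7)²) = √49 = 7
|KL| = √((8)² + (0)²) = √64 = 8
|LM| = √((-12)² + (-9)²) = √225 = 15
|MN| = √((-6)² + (-8)²) = √100 = 10
|NJ| = √((10)² + (24)²) = √676 = 26
Perimeter = 7 + 8 + 15 + 10 + 26 = 66.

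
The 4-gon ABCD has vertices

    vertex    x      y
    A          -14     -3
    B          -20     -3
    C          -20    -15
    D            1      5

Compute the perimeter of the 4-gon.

|AB| = √((-6)² + (0)²) = √36 = 6
|BC| = √((0)² + (-12)²) = √144 = 12
|CD| = √((21)² + (20)²) = √841 = 29
|DA| = √((-15)² + (-8)²) = √289 = 17
Perimeter = 6 + 12 + 29 + 17 = 64.

64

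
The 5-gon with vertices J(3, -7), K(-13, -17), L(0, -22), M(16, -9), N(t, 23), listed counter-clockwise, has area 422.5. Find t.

The doubled signed area Σ (x_i y_{i+1} − x_{i+1} y_i) is linear in t.
With t=0 it equals 795; the coefficient of t is 2 (from the two edges through N).
So 2·t + 795 = 2·422.5 = 845 ⇒ t = 25.

25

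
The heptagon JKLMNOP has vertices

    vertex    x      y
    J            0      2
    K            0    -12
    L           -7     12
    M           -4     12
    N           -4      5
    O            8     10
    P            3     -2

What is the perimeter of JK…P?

|JK| = √((0)² + (-14)²) = √196 = 14
|KL| = √((-7)² + (24)²) = √625 = 25
|LM| = √((3)² + (0)²) = √9 = 3
|MN| = √((0)² + (-7)²) = √49 = 7
|NO| = √((12)² + (5)²) = √169 = 13
|OP| = √((-5)² + (-12)²) = √169 = 13
|PJ| = √((-3)² + (4)²) = √25 = 5
Perimeter = 14 + 25 + 3 + 7 + 13 + 13 + 5 = 80.

80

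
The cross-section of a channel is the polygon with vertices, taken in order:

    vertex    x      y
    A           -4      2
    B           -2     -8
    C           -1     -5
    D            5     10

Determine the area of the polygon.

A→B: (-4)(-8) − (-2)(2) = 36
B→C: (-2)(-5) − (-1)(-8) = 2
C→D: (-1)(10) − (5)(-5) = 15
D→A: (5)(2) − (-4)(10) = 50
Σ = 103
Area = |Σ|/2 = 51.5.

51.5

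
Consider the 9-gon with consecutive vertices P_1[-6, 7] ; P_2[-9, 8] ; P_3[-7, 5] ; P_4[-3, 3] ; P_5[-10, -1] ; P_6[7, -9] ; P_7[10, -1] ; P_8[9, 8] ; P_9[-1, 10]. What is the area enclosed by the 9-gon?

236.5

Apply Gauss's area formula: 2A = Σ (x_i·y_{i+1} − x_{i+1}·y_i), indices taken mod 9.
Σ = (15) + (11) + (-6) + (33) + (97) + (83) + (89) + (98) + (53) = 473
Area = |Σ|/2 = 236.5.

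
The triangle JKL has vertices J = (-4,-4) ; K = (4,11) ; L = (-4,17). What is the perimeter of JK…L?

|JK| = √((8)² + (15)²) = √289 = 17
|KL| = √((-8)² + (6)²) = √100 = 10
|LJ| = √((0)² + (-21)²) = √441 = 21
Perimeter = 17 + 10 + 21 = 48.

48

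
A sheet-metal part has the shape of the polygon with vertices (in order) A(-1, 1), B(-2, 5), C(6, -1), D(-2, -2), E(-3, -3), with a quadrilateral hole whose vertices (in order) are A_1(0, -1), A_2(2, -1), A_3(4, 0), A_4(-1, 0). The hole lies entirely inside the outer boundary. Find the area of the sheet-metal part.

Outer boundary:
Apply the surveyor's formula: 2A = Σ (x_i·y_{i+1} − x_{i+1}·y_i), indices taken mod 5.
Σ = (-3) + (-28) + (-14) + (0) + (-6) = -51
Area = |Σ|/2 = 25.5.
Hole:
Apply the surveyor's formula: 2A = Σ (x_i·y_{i+1} − x_{i+1}·y_i), indices taken mod 4.
Cross-terms: 2, 4, 0, 1  ⇒  Σ = 7
Area = |Σ|/2 = 3.5.
Net area = 25.5 − 3.5 = 22.

22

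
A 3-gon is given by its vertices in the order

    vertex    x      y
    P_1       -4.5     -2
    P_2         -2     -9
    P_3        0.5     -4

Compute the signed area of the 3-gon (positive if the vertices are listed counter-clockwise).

Apply the surveyor's formula: 2A = Σ (x_i·y_{i+1} − x_{i+1}·y_i), indices taken mod 3.
Cross-terms: 36.5, 12.5, -19  ⇒  Σ = 30
Signed area = Σ/2 = 15 (positive ⇒ counter-clockwise traversal).

15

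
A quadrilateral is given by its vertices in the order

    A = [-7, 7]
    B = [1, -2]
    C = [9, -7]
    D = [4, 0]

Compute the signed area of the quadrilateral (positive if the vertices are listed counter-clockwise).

37

Apply the surveyor's formula: 2A = Σ (x_i·y_{i+1} − x_{i+1}·y_i), indices taken mod 4.
Σ = (7) + (11) + (28) + (28) = 74
Signed area = Σ/2 = 37 (positive ⇒ counter-clockwise traversal).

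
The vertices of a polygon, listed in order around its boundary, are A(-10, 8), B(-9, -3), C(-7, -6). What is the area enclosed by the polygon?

9.5

Apply the surveyor's formula: 2A = Σ (x_i·y_{i+1} − x_{i+1}·y_i), indices taken mod 3.
Cross-terms: 102, 33, -116  ⇒  Σ = 19
Area = |Σ|/2 = 9.5.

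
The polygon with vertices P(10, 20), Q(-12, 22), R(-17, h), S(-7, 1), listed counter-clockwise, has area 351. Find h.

Write out the shoelace sum; only the two edges meeting at R involve h:
2·Area = [((-12)·h − (-17)·22) + ((-17)·1 − (-7)·h)] + 310
       = -5·h + 667 = 702
⇒ h = -7.

-7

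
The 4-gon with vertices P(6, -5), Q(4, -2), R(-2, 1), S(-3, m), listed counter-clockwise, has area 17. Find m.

The doubled signed area Σ (x_i y_{i+1} − x_{i+1} y_i) is linear in m.
With m=0 it equals 26; the coefficient of m is -8 (from the two edges through S).
So -8·m + 26 = 2·17 = 34 ⇒ m = -1.

-1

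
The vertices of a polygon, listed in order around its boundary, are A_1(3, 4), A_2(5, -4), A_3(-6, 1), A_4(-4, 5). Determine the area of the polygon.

54

Σ = (-32) + (-19) + (-26) + (-31) = -108
Area = |Σ|/2 = 54.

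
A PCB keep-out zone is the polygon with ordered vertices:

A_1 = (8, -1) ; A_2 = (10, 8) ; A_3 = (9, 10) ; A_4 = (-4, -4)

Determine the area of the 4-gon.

71

Apply the shoelace formula: 2A = Σ (x_i·y_{i+1} − x_{i+1}·y_i), indices taken mod 4.
Σ = (74) + (28) + (4) + (36) = 142
Area = |Σ|/2 = 71.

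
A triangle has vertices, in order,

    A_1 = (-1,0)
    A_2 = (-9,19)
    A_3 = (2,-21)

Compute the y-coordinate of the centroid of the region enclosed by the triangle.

Apply Gauss's area formula. First the cross-terms c_i = x_i·y_{i+1} − x_{i+1}·y_i:
  -19, 151, -21  ⇒  2A = 111, A = 55.5.
Then Σ (y_i + y_{i+1})·c_i = -222, so ȳ = -222 / (6·55.5) = -2/3.

-2/3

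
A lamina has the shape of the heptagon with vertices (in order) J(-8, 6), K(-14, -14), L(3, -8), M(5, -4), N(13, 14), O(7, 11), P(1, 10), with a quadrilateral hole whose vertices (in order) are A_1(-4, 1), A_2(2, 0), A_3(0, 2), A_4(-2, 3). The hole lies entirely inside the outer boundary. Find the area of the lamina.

Outer boundary:
Cross-terms: 196, 154, 28, 122, 45, 59, 86  ⇒  Σ = 690
Area = |Σ|/2 = 345.
Hole:
Apply the surveyor's formula: 2A = Σ (x_i·y_{i+1} − x_{i+1}·y_i), indices taken mod 4.
Cross-terms: -2, 4, 4, 10  ⇒  Σ = 16
Area = |Σ|/2 = 8.
Net area = 345 − 8 = 337.

337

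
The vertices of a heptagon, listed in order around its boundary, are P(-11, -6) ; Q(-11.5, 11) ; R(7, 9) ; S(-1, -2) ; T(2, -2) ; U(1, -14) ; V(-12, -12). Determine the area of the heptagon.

317.75

P→Q: (-11)(11) − (-11.5)(-6) = -190
Q→R: (-11.5)(9) − (7)(11) = -180.5
R→S: (7)(-2) − (-1)(9) = -5
S→T: (-1)(-2) − (2)(-2) = 6
T→U: (2)(-14) − (1)(-2) = -26
U→V: (1)(-12) − (-12)(-14) = -180
V→P: (-12)(-6) − (-11)(-12) = -60
Σ = -635.5
Area = |Σ|/2 = 317.75.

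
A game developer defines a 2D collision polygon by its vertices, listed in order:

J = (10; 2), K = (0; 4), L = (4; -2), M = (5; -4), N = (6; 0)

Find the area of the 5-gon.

27

Σ = (40) + (-16) + (-6) + (24) + (12) = 54
Area = |Σ|/2 = 27.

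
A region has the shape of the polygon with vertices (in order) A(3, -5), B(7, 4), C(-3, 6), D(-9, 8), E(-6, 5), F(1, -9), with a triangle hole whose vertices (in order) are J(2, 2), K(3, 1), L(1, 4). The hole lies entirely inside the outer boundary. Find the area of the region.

Outer boundary:
Apply the shoelace formula: 2A = Σ (x_i·y_{i+1} − x_{i+1}·y_i), indices taken mod 6.
Σ = (47) + (54) + (30) + (3) + (49) + (22) = 205
Area = |Σ|/2 = 102.5.
Hole:
Apply the shoelace formula: 2A = Σ (x_i·y_{i+1} − x_{i+1}·y_i), indices taken mod 3.
Σ = (-4) + (11) + (-6) = 1
Area = |Σ|/2 = 0.5.
Net area = 102.5 − 0.5 = 102.

102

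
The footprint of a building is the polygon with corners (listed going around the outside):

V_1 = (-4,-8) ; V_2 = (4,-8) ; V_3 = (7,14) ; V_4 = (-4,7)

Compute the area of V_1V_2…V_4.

Apply the shoelace (surveyor's) formula: 2A = Σ (x_i·y_{i+1} − x_{i+1}·y_i), indices taken mod 4.
V_1→V_2: (-4)(-8) − (4)(-8) = 64
V_2→V_3: (4)(14) − (7)(-8) = 112
V_3→V_4: (7)(7) − (-4)(14) = 105
V_4→V_1: (-4)(-8) − (-4)(7) = 60
Σ = 341
Area = |Σ|/2 = 170.5.

170.5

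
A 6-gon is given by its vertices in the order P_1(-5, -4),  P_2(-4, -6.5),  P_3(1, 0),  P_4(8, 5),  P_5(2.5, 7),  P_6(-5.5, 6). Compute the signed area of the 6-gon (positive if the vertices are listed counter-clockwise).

Σ = (16.5) + (6.5) + (5) + (43.5) + (53.5) + (52) = 177
Signed area = Σ/2 = 88.5 (positive ⇒ counter-clockwise traversal).

88.5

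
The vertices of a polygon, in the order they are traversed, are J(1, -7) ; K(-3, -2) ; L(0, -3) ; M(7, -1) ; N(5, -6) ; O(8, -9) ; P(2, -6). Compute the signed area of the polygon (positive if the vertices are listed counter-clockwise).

-32.5

Apply Gauss's area formula: 2A = Σ (x_i·y_{i+1} − x_{i+1}·y_i), indices taken mod 7.
Cross-terms: -23, 9, 21, -37, 3, -30, -8  ⇒  Σ = -65
Signed area = Σ/2 = -32.5 (negative ⇒ clockwise traversal).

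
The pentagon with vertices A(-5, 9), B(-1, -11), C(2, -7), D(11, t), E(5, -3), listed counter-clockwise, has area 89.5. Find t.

The doubled signed area Σ (x_i y_{i+1} − x_{i+1} y_i) is linear in t.
With t=0 it equals 167; the coefficient of t is -3 (from the two edges through D).
So -3·t + 167 = 2·89.5 = 179 ⇒ t = -4.

-4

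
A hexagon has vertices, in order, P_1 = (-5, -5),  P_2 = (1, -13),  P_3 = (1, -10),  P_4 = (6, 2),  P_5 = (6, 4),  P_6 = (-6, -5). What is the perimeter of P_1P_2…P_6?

|P_1P_2| = √((6)² + (-8)²) = √100 = 10
|P_2P_3| = √((0)² + (3)²) = √9 = 3
|P_3P_4| = √((5)² + (12)²) = √169 = 13
|P_4P_5| = √((0)² + (2)²) = √4 = 2
|P_5P_6| = √((-12)² + (-9)²) = √225 = 15
|P_6P_1| = √((1)² + (0)²) = √1 = 1
Perimeter = 10 + 3 + 13 + 2 + 15 + 1 = 44.

44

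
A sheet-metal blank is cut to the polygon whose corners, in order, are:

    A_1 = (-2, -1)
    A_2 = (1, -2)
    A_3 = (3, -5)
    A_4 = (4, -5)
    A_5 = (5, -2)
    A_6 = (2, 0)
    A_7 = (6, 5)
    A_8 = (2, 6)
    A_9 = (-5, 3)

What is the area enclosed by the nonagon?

57.5

Cross-terms: 5, 1, 5, 17, 4, 10, 26, 36, 11  ⇒  Σ = 115
Area = |Σ|/2 = 57.5.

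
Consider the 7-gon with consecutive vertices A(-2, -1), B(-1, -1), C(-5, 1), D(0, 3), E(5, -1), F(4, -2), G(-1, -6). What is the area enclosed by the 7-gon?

Apply the surveyor's formula: 2A = Σ (x_i·y_{i+1} − x_{i+1}·y_i), indices taken mod 7.
Σ = (1) + (-6) + (-15) + (-15) + (-6) + (-26) + (-11) = -78
Area = |Σ|/2 = 39.

39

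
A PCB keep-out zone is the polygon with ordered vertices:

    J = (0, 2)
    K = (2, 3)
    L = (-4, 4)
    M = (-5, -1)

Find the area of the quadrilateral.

J→K: (0)(3) − (2)(2) = -4
K→L: (2)(4) − (-4)(3) = 20
L→M: (-4)(-1) − (-5)(4) = 24
M→J: (-5)(2) − (0)(-1) = -10
Σ = 30
Area = |Σ|/2 = 15.

15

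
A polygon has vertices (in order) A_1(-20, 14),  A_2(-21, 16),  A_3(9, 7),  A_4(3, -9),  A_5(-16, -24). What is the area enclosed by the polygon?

Apply Gauss's area formula: 2A = Σ (x_i·y_{i+1} − x_{i+1}·y_i), indices taken mod 5.
Cross-terms: -26, -291, -102, -216, -704  ⇒  Σ = -1339
Area = |Σ|/2 = 669.5.

669.5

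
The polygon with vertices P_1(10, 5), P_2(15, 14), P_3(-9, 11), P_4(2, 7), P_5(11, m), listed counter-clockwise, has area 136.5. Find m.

Write out the shoelace sum; only the two edges meeting at P_5 involve m:
2·Area = [(2·m − 11·7) + (11·5 − 10·m)] + 271
       = -8·m + 249 = 273
⇒ m = -3.

-3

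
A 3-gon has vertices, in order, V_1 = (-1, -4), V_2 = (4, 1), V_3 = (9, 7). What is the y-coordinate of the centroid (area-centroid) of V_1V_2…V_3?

Apply the shoelace formula. First the cross-terms c_i = x_i·y_{i+1} − x_{i+1}·y_i:
  15, 19, -29  ⇒  2A = 5, A = 2.5.
Then Σ (y_i + y_{i+1})·c_i = 20, so ȳ = 20 / (6·2.5) = 4/3.

4/3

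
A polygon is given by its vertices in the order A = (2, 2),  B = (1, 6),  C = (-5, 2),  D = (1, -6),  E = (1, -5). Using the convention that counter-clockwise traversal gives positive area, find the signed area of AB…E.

A→B: (2)(6) − (1)(2) = 10
B→C: (1)(2) − (-5)(6) = 32
C→D: (-5)(-6) − (1)(2) = 28
D→E: (1)(-5) − (1)(-6) = 1
E→A: (1)(2) − (2)(-5) = 12
Σ = 83
Signed area = Σ/2 = 41.5 (positive ⇒ counter-clockwise traversal).

41.5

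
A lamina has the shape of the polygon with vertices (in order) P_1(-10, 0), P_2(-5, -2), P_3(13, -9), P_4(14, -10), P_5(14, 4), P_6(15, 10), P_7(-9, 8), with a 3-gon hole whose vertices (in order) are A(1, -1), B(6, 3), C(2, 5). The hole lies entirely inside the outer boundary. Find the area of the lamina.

313.5

Outer boundary:
Apply the shoelace formula: 2A = Σ (x_i·y_{i+1} − x_{i+1}·y_i), indices taken mod 7.
Cross-terms: 20, 71, -4, 196, 80, 210, 80  ⇒  Σ = 653
Area = |Σ|/2 = 326.5.
Hole:
Σ = (9) + (24) + (-7) = 26
Area = |Σ|/2 = 13.
Net area = 326.5 − 13 = 313.5.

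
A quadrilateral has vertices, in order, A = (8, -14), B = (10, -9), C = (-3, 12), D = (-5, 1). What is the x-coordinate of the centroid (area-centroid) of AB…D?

Apply the shoelace formula. First the cross-terms c_i = x_i·y_{i+1} − x_{i+1}·y_i:
  68, 93, 57, 62  ⇒  2A = 280, A = 140.
Then Σ (x_i + x_{i+1})·c_i = 1605, so x̄ = 1605 / (6·140) = 107/56.

107/56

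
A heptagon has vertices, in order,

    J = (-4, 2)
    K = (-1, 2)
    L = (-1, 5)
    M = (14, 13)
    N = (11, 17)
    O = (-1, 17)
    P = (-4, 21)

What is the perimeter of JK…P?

64

|JK| = √((3)² + (0)²) = √9 = 3
|KL| = √((0)² + (3)²) = √9 = 3
|LM| = √((15)² + (8)²) = √289 = 17
|MN| = √((-3)² + (4)²) = √25 = 5
|NO| = √((-12)² + (0)²) = √144 = 12
|OP| = √((-3)² + (4)²) = √25 = 5
|PJ| = √((0)² + (-19)²) = √361 = 19
Perimeter = 3 + 3 + 17 + 5 + 12 + 5 + 19 = 64.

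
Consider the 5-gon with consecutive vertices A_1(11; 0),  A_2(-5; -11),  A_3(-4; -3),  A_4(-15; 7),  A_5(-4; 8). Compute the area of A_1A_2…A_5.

Apply Gauss's area formula: 2A = Σ (x_i·y_{i+1} − x_{i+1}·y_i), indices taken mod 5.
Σ = (-121) + (-29) + (-73) + (-92) + (-88) = -403
Area = |Σ|/2 = 201.5.

201.5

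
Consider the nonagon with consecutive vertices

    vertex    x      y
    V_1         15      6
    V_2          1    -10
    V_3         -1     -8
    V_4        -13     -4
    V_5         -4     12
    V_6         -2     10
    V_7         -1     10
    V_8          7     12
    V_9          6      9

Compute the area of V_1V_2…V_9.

Apply the surveyor's formula: 2A = Σ (x_i·y_{i+1} − x_{i+1}·y_i), indices taken mod 9.
Cross-terms: -156, -18, -100, -172, -16, -10, -82, -9, -99  ⇒  Σ = -662
Area = |Σ|/2 = 331.

331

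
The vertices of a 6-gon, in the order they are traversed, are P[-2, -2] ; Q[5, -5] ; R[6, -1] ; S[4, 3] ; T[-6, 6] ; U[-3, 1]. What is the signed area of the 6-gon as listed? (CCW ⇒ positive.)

64.5

Apply Gauss's area formula: 2A = Σ (x_i·y_{i+1} − x_{i+1}·y_i), indices taken mod 6.
Σ = (20) + (25) + (22) + (42) + (12) + (8) = 129
Signed area = Σ/2 = 64.5 (positive ⇒ counter-clockwise traversal).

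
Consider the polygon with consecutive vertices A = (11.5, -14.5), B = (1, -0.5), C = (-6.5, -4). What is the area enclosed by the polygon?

70.875

Apply the shoelace (surveyor's) formula: 2A = Σ (x_i·y_{i+1} − x_{i+1}·y_i), indices taken mod 3.
Σ = (8.75) + (-7.25) + (140.25) = 141.75
Area = |Σ|/2 = 70.875.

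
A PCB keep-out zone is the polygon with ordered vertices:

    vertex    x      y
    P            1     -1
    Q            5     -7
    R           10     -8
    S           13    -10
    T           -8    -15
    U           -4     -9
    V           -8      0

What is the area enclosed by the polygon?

P→Q: (1)(-7) − (5)(-1) = -2
Q→R: (5)(-8) − (10)(-7) = 30
R→S: (10)(-10) − (13)(-8) = 4
S→T: (13)(-15) − (-8)(-10) = -275
T→U: (-8)(-9) − (-4)(-15) = 12
U→V: (-4)(0) − (-8)(-9) = -72
V→P: (-8)(-1) − (1)(0) = 8
Σ = -295
Area = |Σ|/2 = 147.5.

147.5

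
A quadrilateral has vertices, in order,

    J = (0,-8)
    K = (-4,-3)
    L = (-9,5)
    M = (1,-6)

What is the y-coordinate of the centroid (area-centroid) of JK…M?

-107/38

Apply Gauss's area formula. First the cross-terms c_i = x_i·y_{i+1} − x_{i+1}·y_i:
  -32, -47, 49, -8  ⇒  2A = -38, A = -19.
Then Σ (y_i + y_{i+1})·c_i = 321, so ȳ = 321 / (6·(-19)) = -107/38.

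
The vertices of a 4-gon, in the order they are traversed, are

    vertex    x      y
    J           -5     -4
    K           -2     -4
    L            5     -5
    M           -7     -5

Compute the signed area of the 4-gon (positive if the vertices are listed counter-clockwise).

-7.5

J→K: (-5)(-4) − (-2)(-4) = 12
K→L: (-2)(-5) − (5)(-4) = 30
L→M: (5)(-5) − (-7)(-5) = -60
M→J: (-7)(-4) − (-5)(-5) = 3
Σ = -15
Signed area = Σ/2 = -7.5 (negative ⇒ clockwise traversal).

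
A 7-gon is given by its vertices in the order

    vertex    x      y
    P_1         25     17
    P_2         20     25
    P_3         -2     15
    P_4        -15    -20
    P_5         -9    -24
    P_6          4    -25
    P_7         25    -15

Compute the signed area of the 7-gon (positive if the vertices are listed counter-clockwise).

1383

Apply the shoelace formula: 2A = Σ (x_i·y_{i+1} − x_{i+1}·y_i), indices taken mod 7.
P_1→P_2: (25)(25) − (20)(17) = 285
P_2→P_3: (20)(15) − (-2)(25) = 350
P_3→P_4: (-2)(-20) − (-15)(15) = 265
P_4→P_5: (-15)(-24) − (-9)(-20) = 180
P_5→P_6: (-9)(-25) − (4)(-24) = 321
P_6→P_7: (4)(-15) − (25)(-25) = 565
P_7→P_1: (25)(17) − (25)(-15) = 800
Σ = 2766
Signed area = Σ/2 = 1383 (positive ⇒ counter-clockwise traversal).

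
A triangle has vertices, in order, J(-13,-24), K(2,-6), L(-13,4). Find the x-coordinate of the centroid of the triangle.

Apply the shoelace (surveyor's) formula. First the cross-terms c_i = x_i·y_{i+1} − x_{i+1}·y_i:
  126, -70, 364  ⇒  2A = 420, A = 210.
Then Σ (x_i + x_{i+1})·c_i = -10080, so x̄ = -10080 / (6·210) = -8.

-8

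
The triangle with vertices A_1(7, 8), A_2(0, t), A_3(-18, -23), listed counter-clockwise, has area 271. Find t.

The doubled signed area Σ (x_i y_{i+1} − x_{i+1} y_i) is linear in t.
With t=0 it equals 17; the coefficient of t is 25 (from the two edges through A_2).
So 25·t + 17 = 2·271 = 542 ⇒ t = 21.

21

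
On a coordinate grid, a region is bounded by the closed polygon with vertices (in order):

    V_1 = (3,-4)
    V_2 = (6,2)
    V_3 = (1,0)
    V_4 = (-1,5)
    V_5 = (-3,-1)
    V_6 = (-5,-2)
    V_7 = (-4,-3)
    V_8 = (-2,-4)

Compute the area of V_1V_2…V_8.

43.5

Apply the surveyor's formula: 2A = Σ (x_i·y_{i+1} − x_{i+1}·y_i), indices taken mod 8.
Σ = (30) + (-2) + (5) + (16) + (1) + (7) + (10) + (20) = 87
Area = |Σ|/2 = 43.5.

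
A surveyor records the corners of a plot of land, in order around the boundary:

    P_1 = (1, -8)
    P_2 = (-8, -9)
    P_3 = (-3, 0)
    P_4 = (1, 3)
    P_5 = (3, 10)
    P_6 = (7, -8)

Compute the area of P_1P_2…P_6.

Σ = (-73) + (-27) + (-9) + (1) + (-94) + (-48) = -250
Area = |Σ|/2 = 125.

125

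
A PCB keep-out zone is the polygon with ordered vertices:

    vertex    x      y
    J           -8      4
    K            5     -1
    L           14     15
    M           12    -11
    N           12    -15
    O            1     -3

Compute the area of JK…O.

173

Cross-terms: -12, 89, -334, -48, -21, -20  ⇒  Σ = -346
Area = |Σ|/2 = 173.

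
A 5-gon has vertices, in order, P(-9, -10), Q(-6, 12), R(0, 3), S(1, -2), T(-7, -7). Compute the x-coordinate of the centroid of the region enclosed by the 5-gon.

-13/3

Apply Gauss's area formula. First the cross-terms c_i = x_i·y_{i+1} − x_{i+1}·y_i:
  -168, -18, -3, -21, 7  ⇒  2A = -203, A = -101.5.
Then Σ (x_i + x_{i+1})·c_i = 2639, so x̄ = 2639 / (6·(-101.5)) = -13/3.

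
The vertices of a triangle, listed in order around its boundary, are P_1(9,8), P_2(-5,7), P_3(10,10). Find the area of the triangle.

Apply the surveyor's formula: 2A = Σ (x_i·y_{i+1} − x_{i+1}·y_i), indices taken mod 3.
Σ = (103) + (-120) + (-10) = -27
Area = |Σ|/2 = 13.5.

13.5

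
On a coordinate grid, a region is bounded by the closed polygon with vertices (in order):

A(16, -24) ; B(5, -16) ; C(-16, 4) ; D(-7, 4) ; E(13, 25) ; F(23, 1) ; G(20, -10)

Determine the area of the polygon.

883.5

Σ = (-136) + (-236) + (-36) + (-227) + (-562) + (-250) + (-320) = -1767
Area = |Σ|/2 = 883.5.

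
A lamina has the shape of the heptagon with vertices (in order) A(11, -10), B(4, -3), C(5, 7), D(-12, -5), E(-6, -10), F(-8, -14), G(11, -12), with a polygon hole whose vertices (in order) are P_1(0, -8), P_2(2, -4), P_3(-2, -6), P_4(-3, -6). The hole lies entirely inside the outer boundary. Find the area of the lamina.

Outer boundary:
Apply the shoelace (surveyor's) formula: 2A = Σ (x_i·y_{i+1} − x_{i+1}·y_i), indices taken mod 7.
Σ = (7) + (43) + (59) + (90) + (4) + (250) + (22) = 475
Area = |Σ|/2 = 237.5.
Hole:
Σ = (16) + (-20) + (-6) + (24) = 14
Area = |Σ|/2 = 7.
Net area = 237.5 − 7 = 230.5.

230.5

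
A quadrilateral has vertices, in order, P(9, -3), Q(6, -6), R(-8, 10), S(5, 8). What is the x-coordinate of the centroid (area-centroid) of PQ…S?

Apply Gauss's area formula. First the cross-terms c_i = x_i·y_{i+1} − x_{i+1}·y_i:
  -36, 12, -114, -87  ⇒  2A = -225, A = -112.5.
Then Σ (x_i + x_{i+1})·c_i = -1440, so x̄ = -1440 / (6·(-112.5)) = 32/15.

32/15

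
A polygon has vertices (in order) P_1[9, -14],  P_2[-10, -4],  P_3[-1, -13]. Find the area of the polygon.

40.5

Apply Gauss's area formula: 2A = Σ (x_i·y_{i+1} − x_{i+1}·y_i), indices taken mod 3.
Σ = (-176) + (126) + (131) = 81
Area = |Σ|/2 = 40.5.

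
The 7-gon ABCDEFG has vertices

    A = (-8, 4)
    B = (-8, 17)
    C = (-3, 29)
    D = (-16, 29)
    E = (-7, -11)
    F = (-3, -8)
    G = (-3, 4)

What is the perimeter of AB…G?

102

|AB| = √((0)² + (13)²) = √169 = 13
|BC| = √((5)² + (12)²) = √169 = 13
|CD| = √((-13)² + (0)²) = √169 = 13
|DE| = √((9)² + (-40)²) = √1681 = 41
|EF| = √((4)² + (3)²) = √25 = 5
|FG| = √((0)² + (12)²) = √144 = 12
|GA| = √((-5)² + (0)²) = √25 = 5
Perimeter = 13 + 13 + 13 + 41 + 5 + 12 + 5 = 102.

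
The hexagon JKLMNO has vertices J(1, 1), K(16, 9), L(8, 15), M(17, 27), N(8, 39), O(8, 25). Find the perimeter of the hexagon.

96

|JK| = √((15)² + (8)²) = √289 = 17
|KL| = √((-8)² + (6)²) = √100 = 10
|LM| = √((9)² + (12)²) = √225 = 15
|MN| = √((-9)² + (12)²) = √225 = 15
|NO| = √((0)² + (-14)²) = √196 = 14
|OJ| = √((-7)² + (-24)²) = √625 = 25
Perimeter = 17 + 10 + 15 + 15 + 14 + 25 = 96.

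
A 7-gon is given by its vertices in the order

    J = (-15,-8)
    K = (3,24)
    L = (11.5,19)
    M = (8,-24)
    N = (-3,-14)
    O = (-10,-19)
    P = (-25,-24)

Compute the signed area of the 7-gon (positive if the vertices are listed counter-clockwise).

-822.5

Σ = (-336) + (-219) + (-428) + (-184) + (-83) + (-235) + (-160) = -1645
Signed area = Σ/2 = -822.5 (negative ⇒ clockwise traversal).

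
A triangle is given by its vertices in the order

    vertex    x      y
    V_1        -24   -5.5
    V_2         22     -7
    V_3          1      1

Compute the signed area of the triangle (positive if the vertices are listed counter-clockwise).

168.25

Apply the shoelace (surveyor's) formula: 2A = Σ (x_i·y_{i+1} − x_{i+1}·y_i), indices taken mod 3.
Σ = (289) + (29) + (18.5) = 336.5
Signed area = Σ/2 = 168.25 (positive ⇒ counter-clockwise traversal).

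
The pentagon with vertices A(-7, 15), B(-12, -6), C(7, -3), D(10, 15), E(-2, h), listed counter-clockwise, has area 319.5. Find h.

12

The doubled signed area Σ (x_i y_{i+1} − x_{i+1} y_i) is linear in h.
With h=0 it equals 435; the coefficient of h is 17 (from the two edges through E).
So 17·h + 435 = 2·319.5 = 639 ⇒ h = 12.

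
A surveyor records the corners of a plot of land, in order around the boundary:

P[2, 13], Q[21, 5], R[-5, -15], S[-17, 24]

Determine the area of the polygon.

598.5

P→Q: (2)(5) − (21)(13) = -263
Q→R: (21)(-15) − (-5)(5) = -290
R→S: (-5)(24) − (-17)(-15) = -375
S→P: (-17)(13) − (2)(24) = -269
Σ = -1197
Area = |Σ|/2 = 598.5.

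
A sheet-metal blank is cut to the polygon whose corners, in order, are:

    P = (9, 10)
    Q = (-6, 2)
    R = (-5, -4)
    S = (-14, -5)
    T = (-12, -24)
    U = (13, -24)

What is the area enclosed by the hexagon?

Σ = (78) + (34) + (-31) + (276) + (600) + (346) = 1303
Area = |Σ|/2 = 651.5.

651.5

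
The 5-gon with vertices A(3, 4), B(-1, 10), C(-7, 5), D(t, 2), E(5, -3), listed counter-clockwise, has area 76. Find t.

-6

Write out the shoelace sum; only the two edges meeting at D involve t:
2·Area = [((-7)·2 − t·5) + (t·(-3) − 5·2)] + 128
       = -8·t + 104 = 152
⇒ t = -6.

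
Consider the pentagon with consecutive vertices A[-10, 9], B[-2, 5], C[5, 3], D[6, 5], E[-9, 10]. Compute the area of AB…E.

Cross-terms: -32, -31, 7, 105, 19  ⇒  Σ = 68
Area = |Σ|/2 = 34.

34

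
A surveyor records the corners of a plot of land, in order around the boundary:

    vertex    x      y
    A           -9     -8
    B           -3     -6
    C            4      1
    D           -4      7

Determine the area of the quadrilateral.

Apply Gauss's area formula: 2A = Σ (x_i·y_{i+1} − x_{i+1}·y_i), indices taken mod 4.
A→B: (-9)(-6) − (-3)(-8) = 30
B→C: (-3)(1) − (4)(-6) = 21
C→D: (4)(7) − (-4)(1) = 32
D→A: (-4)(-8) − (-9)(7) = 95
Σ = 178
Area = |Σ|/2 = 89.

89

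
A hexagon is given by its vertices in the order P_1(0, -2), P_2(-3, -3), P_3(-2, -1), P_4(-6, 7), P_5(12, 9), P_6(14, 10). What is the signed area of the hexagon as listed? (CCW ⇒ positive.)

Apply the surveyor's formula: 2A = Σ (x_i·y_{i+1} − x_{i+1}·y_i), indices taken mod 6.
Σ = (-6) + (-3) + (-20) + (-138) + (-6) + (-28) = -201
Signed area = Σ/2 = -100.5 (negative ⇒ clockwise traversal).

-100.5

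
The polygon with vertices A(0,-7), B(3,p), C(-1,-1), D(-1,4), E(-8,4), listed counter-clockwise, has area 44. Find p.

-9

The doubled signed area Σ (x_i y_{i+1} − x_{i+1} y_i) is linear in p.
With p=0 it equals 97; the coefficient of p is 1 (from the two edges through B).
So 1·p + 97 = 2·44 = 88 ⇒ p = -9.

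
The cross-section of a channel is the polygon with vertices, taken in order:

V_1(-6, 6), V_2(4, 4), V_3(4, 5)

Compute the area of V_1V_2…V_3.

Cross-terms: -48, 4, 54  ⇒  Σ = 10
Area = |Σ|/2 = 5.

5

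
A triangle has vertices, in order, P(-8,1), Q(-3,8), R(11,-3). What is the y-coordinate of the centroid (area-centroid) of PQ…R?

Apply Gauss's area formula. First the cross-terms c_i = x_i·y_{i+1} − x_{i+1}·y_i:
  -61, -79, -13  ⇒  2A = -153, A = -76.5.
Then Σ (y_i + y_{i+1})·c_i = -918, so ȳ = -918 / (6·(-76.5)) = 2.

2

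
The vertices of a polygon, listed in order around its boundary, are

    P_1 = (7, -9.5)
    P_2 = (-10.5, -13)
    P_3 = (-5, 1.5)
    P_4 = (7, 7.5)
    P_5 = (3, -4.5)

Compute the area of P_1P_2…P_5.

Apply the shoelace (surveyor's) formula: 2A = Σ (x_i·y_{i+1} − x_{i+1}·y_i), indices taken mod 5.
Cross-terms: -190.75, -80.75, -48, -54, 3  ⇒  Σ = -370.5
Area = |Σ|/2 = 185.25.

185.25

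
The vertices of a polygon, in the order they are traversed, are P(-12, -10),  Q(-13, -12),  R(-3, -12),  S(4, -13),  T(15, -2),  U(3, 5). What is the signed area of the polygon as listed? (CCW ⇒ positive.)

259.5

Apply the shoelace (surveyor's) formula: 2A = Σ (x_i·y_{i+1} − x_{i+1}·y_i), indices taken mod 6.
P→Q: (-12)(-12) − (-13)(-10) = 14
Q→R: (-13)(-12) − (-3)(-12) = 120
R→S: (-3)(-13) − (4)(-12) = 87
S→T: (4)(-2) − (15)(-13) = 187
T→U: (15)(5) − (3)(-2) = 81
U→P: (3)(-10) − (-12)(5) = 30
Σ = 519
Signed area = Σ/2 = 259.5 (positive ⇒ counter-clockwise traversal).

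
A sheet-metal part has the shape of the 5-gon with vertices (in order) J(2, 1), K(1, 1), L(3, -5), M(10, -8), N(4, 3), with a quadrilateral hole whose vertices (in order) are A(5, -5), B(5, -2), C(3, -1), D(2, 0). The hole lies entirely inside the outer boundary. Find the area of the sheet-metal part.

Outer boundary:
Apply the surveyor's formula: 2A = Σ (x_i·y_{i+1} − x_{i+1}·y_i), indices taken mod 5.
Σ = (1) + (-8) + (26) + (62) + (-2) = 79
Area = |Σ|/2 = 39.5.
Hole:
Σ = (15) + (1) + (2) + (-10) = 8
Area = |Σ|/2 = 4.
Net area = 39.5 − 4 = 35.5.

35.5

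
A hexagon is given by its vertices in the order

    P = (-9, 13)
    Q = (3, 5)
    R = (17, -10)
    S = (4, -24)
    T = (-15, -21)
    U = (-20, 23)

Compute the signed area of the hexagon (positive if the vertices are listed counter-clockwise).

-914.5

Apply the surveyor's formula: 2A = Σ (x_i·y_{i+1} − x_{i+1}·y_i), indices taken mod 6.
P→Q: (-9)(5) − (3)(13) = -84
Q→R: (3)(-10) − (17)(5) = -115
R→S: (17)(-24) − (4)(-10) = -368
S→T: (4)(-21) − (-15)(-24) = -444
T→U: (-15)(23) − (-20)(-21) = -765
U→P: (-20)(13) − (-9)(23) = -53
Σ = -1829
Signed area = Σ/2 = -914.5 (negative ⇒ clockwise traversal).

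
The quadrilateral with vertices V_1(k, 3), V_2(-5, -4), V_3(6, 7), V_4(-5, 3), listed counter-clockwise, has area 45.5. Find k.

Write out the shoelace sum; only the two edges meeting at V_1 involve k:
2·Area = [((-5)·3 − k·3) + (k·(-4) − (-5)·3)] + 42
       = -7·k + 42 = 91
⇒ k = -7.

-7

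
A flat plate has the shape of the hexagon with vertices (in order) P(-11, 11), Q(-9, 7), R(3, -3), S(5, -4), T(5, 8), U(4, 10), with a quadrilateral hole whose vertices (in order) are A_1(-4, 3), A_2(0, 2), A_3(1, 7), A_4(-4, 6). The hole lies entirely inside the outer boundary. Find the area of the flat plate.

113.5

Outer boundary:
P→Q: (-11)(7) − (-9)(11) = 22
Q→R: (-9)(-3) − (3)(7) = 6
R→S: (3)(-4) − (5)(-3) = 3
S→T: (5)(8) − (5)(-4) = 60
T→U: (5)(10) − (4)(8) = 18
U→P: (4)(11) − (-11)(10) = 154
Σ = 263
Area = |Σ|/2 = 131.5.
Hole:
Apply Gauss's area formula: 2A = Σ (x_i·y_{i+1} − x_{i+1}·y_i), indices taken mod 4.
Σ = (-8) + (-2) + (34) + (12) = 36
Area = |Σ|/2 = 18.
Net area = 131.5 − 18 = 113.5.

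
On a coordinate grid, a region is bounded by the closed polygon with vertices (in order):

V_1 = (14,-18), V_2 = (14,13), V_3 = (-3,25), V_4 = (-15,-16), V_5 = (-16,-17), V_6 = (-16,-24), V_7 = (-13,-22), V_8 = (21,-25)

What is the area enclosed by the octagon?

1078

Σ = (434) + (389) + (423) + (-1) + (112) + (40) + (787) + (-28) = 2156
Area = |Σ|/2 = 1078.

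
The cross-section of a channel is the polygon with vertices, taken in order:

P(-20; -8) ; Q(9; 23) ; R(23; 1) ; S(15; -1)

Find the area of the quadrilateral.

Apply Gauss's area formula: 2A = Σ (x_i·y_{i+1} − x_{i+1}·y_i), indices taken mod 4.
P→Q: (-20)(23) − (9)(-8) = -388
Q→R: (9)(1) − (23)(23) = -520
R→S: (23)(-1) − (15)(1) = -38
S→P: (15)(-8) − (-20)(-1) = -140
Σ = -1086
Area = |Σ|/2 = 543.

543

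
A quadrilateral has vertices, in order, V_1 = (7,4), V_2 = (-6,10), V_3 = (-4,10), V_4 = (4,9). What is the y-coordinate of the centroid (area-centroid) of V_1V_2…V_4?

1139/147

Apply the shoelace (surveyor's) formula. First the cross-terms c_i = x_i·y_{i+1} − x_{i+1}·y_i:
  94, -20, -76, -47  ⇒  2A = -49, A = -24.5.
Then Σ (y_i + y_{i+1})·c_i = -1139, so ȳ = -1139 / (6·(-24.5)) = 1139/147.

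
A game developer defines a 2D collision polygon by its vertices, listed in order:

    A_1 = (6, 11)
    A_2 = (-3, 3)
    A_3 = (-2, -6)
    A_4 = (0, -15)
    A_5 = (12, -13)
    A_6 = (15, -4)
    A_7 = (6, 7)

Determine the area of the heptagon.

292.5

Σ = (51) + (24) + (30) + (180) + (147) + (129) + (24) = 585
Area = |Σ|/2 = 292.5.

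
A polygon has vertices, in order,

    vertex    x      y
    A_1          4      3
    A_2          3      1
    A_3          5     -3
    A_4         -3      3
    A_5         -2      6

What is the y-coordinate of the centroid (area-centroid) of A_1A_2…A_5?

74/33

Apply the surveyor's formula. First the cross-terms c_i = x_i·y_{i+1} − x_{i+1}·y_i:
  -5, -14, 6, -12, -30  ⇒  2A = -55, A = -27.5.
Then Σ (y_i + y_{i+1})·c_i = -370, so ȳ = -370 / (6·(-27.5)) = 74/33.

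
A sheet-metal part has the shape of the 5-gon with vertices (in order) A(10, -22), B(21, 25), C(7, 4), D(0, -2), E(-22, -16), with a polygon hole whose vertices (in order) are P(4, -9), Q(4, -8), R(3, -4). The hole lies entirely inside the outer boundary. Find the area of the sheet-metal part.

Outer boundary:
Apply Gauss's area formula: 2A = Σ (x_i·y_{i+1} − x_{i+1}·y_i), indices taken mod 5.
Σ = (712) + (-91) + (-14) + (-44) + (644) = 1207
Area = |Σ|/2 = 603.5.
Hole:
Apply the shoelace formula: 2A = Σ (x_i·y_{i+1} − x_{i+1}·y_i), indices taken mod 3.
P→Q: (4)(-8) − (4)(-9) = 4
Q→R: (4)(-4) − (3)(-8) = 8
R→P: (3)(-9) − (4)(-4) = -11
Σ = 1
Area = |Σ|/2 = 0.5.
Net area = 603.5 − 0.5 = 603.

603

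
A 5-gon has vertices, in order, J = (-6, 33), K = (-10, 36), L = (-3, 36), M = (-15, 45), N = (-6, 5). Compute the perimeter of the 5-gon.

96

|JK| = √((-4)² + (3)²) = √25 = 5
|KL| = √((7)² + (0)²) = √49 = 7
|LM| = √((-12)² + (9)²) = √225 = 15
|MN| = √((9)² + (-40)²) = √1681 = 41
|NJ| = √((0)² + (28)²) = √784 = 28
Perimeter = 5 + 7 + 15 + 41 + 28 = 96.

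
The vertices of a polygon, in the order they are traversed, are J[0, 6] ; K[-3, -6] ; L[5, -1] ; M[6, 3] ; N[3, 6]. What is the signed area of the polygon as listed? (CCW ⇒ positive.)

58.5

Apply the shoelace (surveyor's) formula: 2A = Σ (x_i·y_{i+1} − x_{i+1}·y_i), indices taken mod 5.
J→K: (0)(-6) − (-3)(6) = 18
K→L: (-3)(-1) − (5)(-6) = 33
L→M: (5)(3) − (6)(-1) = 21
M→N: (6)(6) − (3)(3) = 27
N→J: (3)(6) − (0)(6) = 18
Σ = 117
Signed area = Σ/2 = 58.5 (positive ⇒ counter-clockwise traversal).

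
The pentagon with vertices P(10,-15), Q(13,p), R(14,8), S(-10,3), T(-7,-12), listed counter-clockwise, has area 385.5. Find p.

Write out the shoelace sum; only the two edges meeting at Q involve p:
2·Area = [(10·p − 13·(-15)) + (13·8 − 14·p)] + 488
       = -4·p + 787 = 771
⇒ p = 4.

4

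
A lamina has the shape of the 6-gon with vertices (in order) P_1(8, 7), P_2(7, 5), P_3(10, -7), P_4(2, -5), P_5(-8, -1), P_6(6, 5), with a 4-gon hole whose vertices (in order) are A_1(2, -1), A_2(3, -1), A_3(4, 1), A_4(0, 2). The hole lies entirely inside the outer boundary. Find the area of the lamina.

Outer boundary:
Cross-terms: -9, -99, -36, -42, -34, 2  ⇒  Σ = -218
Area = |Σ|/2 = 109.
Hole:
Apply the shoelace (surveyor's) formula: 2A = Σ (x_i·y_{i+1} − x_{i+1}·y_i), indices taken mod 4.
Σ = (1) + (7) + (8) + (-4) = 12
Area = |Σ|/2 = 6.
Net area = 109 − 6 = 103.

103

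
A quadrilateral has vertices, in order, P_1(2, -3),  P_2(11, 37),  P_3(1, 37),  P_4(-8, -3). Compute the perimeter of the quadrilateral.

|P_1P_2| = √((9)² + (40)²) = √1681 = 41
|P_2P_3| = √((-10)² + (0)²) = √100 = 10
|P_3P_4| = √((-9)² + (-40)²) = √1681 = 41
|P_4P_1| = √((10)² + (0)²) = √100 = 10
Perimeter = 41 + 10 + 41 + 10 = 102.

102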